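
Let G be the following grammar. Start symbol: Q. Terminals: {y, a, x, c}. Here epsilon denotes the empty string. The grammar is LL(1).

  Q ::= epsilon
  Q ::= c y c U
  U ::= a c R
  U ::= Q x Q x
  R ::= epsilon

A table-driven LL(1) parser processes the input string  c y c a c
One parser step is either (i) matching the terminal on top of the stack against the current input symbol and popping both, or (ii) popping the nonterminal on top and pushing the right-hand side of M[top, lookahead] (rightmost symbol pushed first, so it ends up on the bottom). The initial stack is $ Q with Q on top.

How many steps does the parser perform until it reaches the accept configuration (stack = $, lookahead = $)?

step 1: stack=$ Q  input=c y c a c $  — expand Q ::= c y c U
step 2: stack=$ U c y c  input=c y c a c $  — match c
step 3: stack=$ U c y  input=y c a c $  — match y
step 4: stack=$ U c  input=c a c $  — match c
step 5: stack=$ U  input=a c $  — expand U ::= a c R
step 6: stack=$ R c a  input=a c $  — match a
step 7: stack=$ R c  input=c $  — match c
step 8: stack=$ R  input=$  — expand R ::= epsilon
Accept reached after 8 steps.

8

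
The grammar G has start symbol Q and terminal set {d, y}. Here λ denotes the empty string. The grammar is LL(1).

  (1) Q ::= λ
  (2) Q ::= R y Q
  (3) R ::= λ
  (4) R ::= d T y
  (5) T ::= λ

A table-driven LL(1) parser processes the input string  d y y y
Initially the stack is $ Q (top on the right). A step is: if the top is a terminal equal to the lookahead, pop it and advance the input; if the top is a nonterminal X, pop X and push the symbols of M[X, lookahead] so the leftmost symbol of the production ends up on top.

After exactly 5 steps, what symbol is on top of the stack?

y

step 1: stack=$ Q  input=d y y y $  — expand Q ::= R y Q
step 2: stack=$ Q y R  input=d y y y $  — expand R ::= d T y
step 3: stack=$ Q y y T d  input=d y y y $  — match d
step 4: stack=$ Q y y T  input=y y y $  — expand T ::= λ
step 5: stack=$ Q y y  input=y y y $  — match y
Stack after step 5: $ Q y (top = y).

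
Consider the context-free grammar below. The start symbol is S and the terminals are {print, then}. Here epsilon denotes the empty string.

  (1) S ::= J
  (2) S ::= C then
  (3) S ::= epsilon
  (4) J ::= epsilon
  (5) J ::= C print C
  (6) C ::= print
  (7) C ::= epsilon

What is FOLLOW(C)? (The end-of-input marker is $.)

{$, print, then}

FIRST(C): from C::=print we get {print}; from C::=epsilon we get {epsilon}. So FIRST(C) = {epsilon, print}.
FIRST(J): from J::=epsilon we get {epsilon}; from J::=C print C we get {print}. So FIRST(J) = {epsilon, print}.
FIRST(S): from S::=J we get {epsilon, print}; from S::=C then we get {print, then}; from S::=epsilon we get {epsilon}. So FIRST(S) = {epsilon, print, then}.
FOLLOW(S) includes $ since S is the start symbol.
FOLLOW(S): S appears on no right-hand side. Thus FOLLOW(S) = {$}.
FOLLOW(J): in S::=J, the suffix after J is empty, so FOLLOW(J) ⊇ FOLLOW(S) = {$}. Thus FOLLOW(J) = {$}.
FOLLOW(C): in S::=C then, C is followed by then with FIRST {then}; in J::=C print C (occurrence 1), C is followed by print C with FIRST {print}; in J::=C print C (occurrence 2), the suffix after C is empty, so FOLLOW(C) ⊇ FOLLOW(J) = {$}. Thus FOLLOW(C) = {$, print, then}.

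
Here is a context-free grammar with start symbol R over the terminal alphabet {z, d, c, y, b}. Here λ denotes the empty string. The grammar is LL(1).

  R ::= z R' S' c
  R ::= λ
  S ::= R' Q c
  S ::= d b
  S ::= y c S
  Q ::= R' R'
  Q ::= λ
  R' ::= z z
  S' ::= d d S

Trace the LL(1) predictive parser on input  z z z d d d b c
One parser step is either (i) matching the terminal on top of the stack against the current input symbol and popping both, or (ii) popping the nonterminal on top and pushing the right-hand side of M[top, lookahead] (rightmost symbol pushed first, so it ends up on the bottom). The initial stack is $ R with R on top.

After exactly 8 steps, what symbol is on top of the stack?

step 1: stack=$ R  input=z z z d d d b c $  — expand R ::= z R' S' c
step 2: stack=$ c S' R' z  input=z z z d d d b c $  — match z
step 3: stack=$ c S' R'  input=z z d d d b c $  — expand R' ::= z z
step 4: stack=$ c S' z z  input=z z d d d b c $  — match z
step 5: stack=$ c S' z  input=z d d d b c $  — match z
step 6: stack=$ c S'  input=d d d b c $  — expand S' ::= d d S
step 7: stack=$ c S d d  input=d d d b c $  — match d
step 8: stack=$ c S d  input=d d b c $  — match d
Stack after step 8: $ c S (top = S).

S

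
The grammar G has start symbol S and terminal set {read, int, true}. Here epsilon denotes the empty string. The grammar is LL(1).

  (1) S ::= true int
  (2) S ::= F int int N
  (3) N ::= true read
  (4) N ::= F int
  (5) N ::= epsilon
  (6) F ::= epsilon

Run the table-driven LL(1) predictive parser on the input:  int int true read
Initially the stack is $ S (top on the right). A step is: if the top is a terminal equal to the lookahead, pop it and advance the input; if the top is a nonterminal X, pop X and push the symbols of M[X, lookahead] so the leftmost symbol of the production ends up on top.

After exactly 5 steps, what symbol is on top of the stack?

step 1: stack=$ S  input=int int true read $  — expand S ::= F int int N
step 2: stack=$ N int int F  input=int int true read $  — expand F ::= epsilon
step 3: stack=$ N int int  input=int int true read $  — match int
step 4: stack=$ N int  input=int true read $  — match int
step 5: stack=$ N  input=true read $  — expand N ::= true read
Stack after step 5: $ read true (top = true).

true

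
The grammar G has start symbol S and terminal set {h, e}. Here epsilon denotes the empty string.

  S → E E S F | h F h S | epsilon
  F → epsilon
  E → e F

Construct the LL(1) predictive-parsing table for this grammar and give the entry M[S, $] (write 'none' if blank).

FIRST(F) = {epsilon}
FIRST(E) = {e}
FIRST(S) = {epsilon, e, h}  (via E E S F)
FOLLOW(S) includes $ since S is the start symbol.
FOLLOW(S): in S→E E S F, S is followed by F with FIRST {epsilon}; in S→E E S F, the suffix after S is nullable (adds nothing new); in S→h F h S, the suffix after S is empty (adds nothing new). Thus FOLLOW(S) = {$}.
For S → E E S F: FIRST(E E S F) = {e}, so it goes in M[S, t] for t ∈ {e}.
For S → h F h S: FIRST(h F h S) = {h}, so it goes in M[S, t] for t ∈ {h}.
For S → epsilon: FIRST(epsilon) = {epsilon}, so it goes in M[S, t] for t ∈ {}; since epsilon ∈ FIRST, also for every t ∈ FOLLOW(S) = {$}.

S → epsilon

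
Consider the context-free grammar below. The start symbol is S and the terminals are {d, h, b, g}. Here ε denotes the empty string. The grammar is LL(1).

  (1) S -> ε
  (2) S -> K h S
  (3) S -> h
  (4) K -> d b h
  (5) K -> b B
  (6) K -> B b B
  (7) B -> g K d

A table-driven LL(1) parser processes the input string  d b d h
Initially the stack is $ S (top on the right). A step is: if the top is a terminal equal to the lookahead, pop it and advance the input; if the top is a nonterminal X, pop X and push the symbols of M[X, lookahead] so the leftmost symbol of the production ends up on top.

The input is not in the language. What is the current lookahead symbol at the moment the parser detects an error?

d

     Stack        Input      Action
  1  $ S          d b d h $  expand S -> K h S
  2  $ S h K      d b d h $  expand K -> d b h
  3  $ S h h b d  d b d h $  match d
  4  $ S h h b    b d h $    match b
  5  $ S h h      d h $      error: top is terminal h but lookahead is d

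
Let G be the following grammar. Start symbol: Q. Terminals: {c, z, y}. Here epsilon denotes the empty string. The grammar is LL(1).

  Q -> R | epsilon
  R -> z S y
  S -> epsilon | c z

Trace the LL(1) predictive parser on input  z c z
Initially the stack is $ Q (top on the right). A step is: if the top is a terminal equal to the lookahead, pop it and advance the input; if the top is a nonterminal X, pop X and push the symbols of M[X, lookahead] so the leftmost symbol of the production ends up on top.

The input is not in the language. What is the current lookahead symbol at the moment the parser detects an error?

step 1: stack=$ Q  input=z c z $  — expand Q -> R
step 2: stack=$ R  input=z c z $  — expand R -> z S y
step 3: stack=$ y S z  input=z c z $  — match z
step 4: stack=$ y S  input=c z $  — expand S -> c z
step 5: stack=$ y z c  input=c z $  — match c
step 6: stack=$ y z  input=z $  — match z
step 7: stack=$ y  input=$  — error: top is terminal y but lookahead is $

$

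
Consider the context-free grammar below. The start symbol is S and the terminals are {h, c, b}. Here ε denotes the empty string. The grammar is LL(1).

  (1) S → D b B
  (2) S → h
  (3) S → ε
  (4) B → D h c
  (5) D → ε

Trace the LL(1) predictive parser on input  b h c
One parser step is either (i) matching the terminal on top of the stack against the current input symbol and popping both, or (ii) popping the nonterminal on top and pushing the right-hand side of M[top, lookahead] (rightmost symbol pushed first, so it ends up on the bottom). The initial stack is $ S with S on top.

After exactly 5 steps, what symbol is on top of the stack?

h

step 1: stack=$ S  input=b h c $  — expand S → D b B
step 2: stack=$ B b D  input=b h c $  — expand D → ε
step 3: stack=$ B b  input=b h c $  — match b
step 4: stack=$ B  input=h c $  — expand B → D h c
step 5: stack=$ c h D  input=h c $  — expand D → ε
Stack after step 5: $ c h (top = h).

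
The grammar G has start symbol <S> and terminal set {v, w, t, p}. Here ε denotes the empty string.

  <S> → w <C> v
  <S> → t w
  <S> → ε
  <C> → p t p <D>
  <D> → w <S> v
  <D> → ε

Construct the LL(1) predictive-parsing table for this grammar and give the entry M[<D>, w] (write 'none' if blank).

<D> → w <S> v

FIRST(<S>) = {ε, t, w}
FIRST(<C>) = {p}
FIRST(<D>) = {ε, w}
FOLLOW(<S>) includes $ since <S> is the start symbol.
FOLLOW(<C>): in <S>→w <C> v, <C> is followed by v with FIRST {v}. Thus FOLLOW(<C>) = {v}.
FOLLOW(<D>): in <C>→p t p <D>, the suffix after <D> is empty, so FOLLOW(<D>) ⊇ FOLLOW(<C>) = {v}. Thus FOLLOW(<D>) = {v}.
For <D> → w <S> v: FIRST(w <S> v) = {w}, so it goes in M[<D>, t] for t ∈ {w}.
For <D> → ε: FIRST(ε) = {ε}, so it goes in M[<D>, t] for t ∈ {}; since ε ∈ FIRST, also for every t ∈ FOLLOW(<D>) = {v}.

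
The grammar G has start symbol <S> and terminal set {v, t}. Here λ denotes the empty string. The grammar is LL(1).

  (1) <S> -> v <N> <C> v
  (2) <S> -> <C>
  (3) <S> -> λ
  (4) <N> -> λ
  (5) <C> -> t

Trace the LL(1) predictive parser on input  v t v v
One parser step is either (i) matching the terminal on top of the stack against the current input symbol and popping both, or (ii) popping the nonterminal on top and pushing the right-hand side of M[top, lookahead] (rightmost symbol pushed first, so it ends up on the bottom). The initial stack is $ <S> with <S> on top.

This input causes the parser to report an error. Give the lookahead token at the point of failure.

v

step 1: stack=$ <S>  input=v t v v $  — expand <S> -> v <N> <C> v
step 2: stack=$ v <C> <N> v  input=v t v v $  — match v
step 3: stack=$ v <C> <N>  input=t v v $  — expand <N> -> λ
step 4: stack=$ v <C>  input=t v v $  — expand <C> -> t
step 5: stack=$ v t  input=t v v $  — match t
step 6: stack=$ v  input=v v $  — match v
step 7: stack=$  input=v $  — error: stack empty but input remains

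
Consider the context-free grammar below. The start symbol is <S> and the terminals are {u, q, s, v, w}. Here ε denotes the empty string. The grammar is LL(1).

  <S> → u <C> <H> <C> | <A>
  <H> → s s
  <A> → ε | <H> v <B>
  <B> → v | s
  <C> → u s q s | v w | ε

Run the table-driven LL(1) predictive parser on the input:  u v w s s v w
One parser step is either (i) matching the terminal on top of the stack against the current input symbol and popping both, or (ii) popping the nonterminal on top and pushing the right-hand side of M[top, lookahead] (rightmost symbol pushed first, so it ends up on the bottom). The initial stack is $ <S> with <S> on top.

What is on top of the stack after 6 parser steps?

s

     Stack            Input            Action
  1  $ <S>            u v w s s v w $  expand <S> → u <C> <H> <C>
  2  $ <C> <H> <C> u  u v w s s v w $  match u
  3  $ <C> <H> <C>    v w s s v w $    expand <C> → v w
  4  $ <C> <H> w v    v w s s v w $    match v
  5  $ <C> <H> w      w s s v w $      match w
  6  $ <C> <H>        s s v w $        expand <H> → s s
Stack after step 6: $ <C> s s (top = s).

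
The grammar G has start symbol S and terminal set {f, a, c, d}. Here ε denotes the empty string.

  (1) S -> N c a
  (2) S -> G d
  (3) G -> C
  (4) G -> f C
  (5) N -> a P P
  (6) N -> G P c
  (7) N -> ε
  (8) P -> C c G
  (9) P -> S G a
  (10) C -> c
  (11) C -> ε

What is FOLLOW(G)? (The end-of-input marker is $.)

FIRST(C) = {ε, c}
FIRST(G) = {ε, c, f}  (via C)
FIRST(S) = {a, c, d, f}  (via N c a, G d)
FIRST(P) = {a, c, d, f}  (via C c G, S G a)
FIRST(N) = {ε, a, c, d, f}  (via G P c)
FOLLOW(S) includes $ since S is the start symbol.
FOLLOW(S): in P->S G a, S is followed by G a with FIRST {a, c, f}. Thus FOLLOW(S) = {$, a, c, f}.
FOLLOW(N): in S->N c a, N is followed by c a with FIRST {c}. Thus FOLLOW(N) = {c}.
FOLLOW(P): in N->a P P (occurrence 1), P is followed by P with FIRST {a, c, d, f}; in N->a P P (occurrence 2), the suffix after P is empty, so FOLLOW(P) ⊇ FOLLOW(N) = {c}; in N->G P c, P is followed by c with FIRST {c}. Thus FOLLOW(P) = {a, c, d, f}.
FOLLOW(G): in S->G d, G is followed by d with FIRST {d}; in N->G P c, G is followed by P c with FIRST {a, c, d, f}; in P->C c G, the suffix after G is empty, so FOLLOW(G) ⊇ FOLLOW(P) = {a, c, d, f}; in P->S G a, G is followed by a with FIRST {a}. Thus FOLLOW(G) = {a, c, d, f}.
FOLLOW(C): in G->C, the suffix after C is empty, so FOLLOW(C) ⊇ FOLLOW(G) = {a, c, d, f}; in G->f C, the suffix after C is empty, so FOLLOW(C) ⊇ FOLLOW(G) = {a, c, d, f}; in P->C c G, C is followed by c G with FIRST {c}. Thus FOLLOW(C) = {a, c, d, f}.

{a, c, d, f}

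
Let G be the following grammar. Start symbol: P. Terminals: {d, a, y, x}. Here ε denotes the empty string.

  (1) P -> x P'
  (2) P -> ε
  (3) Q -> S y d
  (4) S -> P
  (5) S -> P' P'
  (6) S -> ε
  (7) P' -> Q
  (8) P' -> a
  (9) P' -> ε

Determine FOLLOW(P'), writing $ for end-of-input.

{$, a, x, y}

FIRST(P) = {ε, x}
FIRST(Q) = {a, x, y}  (via S y d)
FIRST(P') = {ε, a, x, y}  (via Q)
FIRST(S) = {ε, a, x, y}  (via P, P' P')
FOLLOW(P) includes $ since P is the start symbol.
FOLLOW(S): in Q->S y d, S is followed by y d with FIRST {y}. Thus FOLLOW(S) = {y}.
FOLLOW(P): in S->P, the suffix after P is empty, so FOLLOW(P) ⊇ FOLLOW(S) = {y}. Thus FOLLOW(P) = {$, y}.
FOLLOW(P'): in P->x P', the suffix after P' is empty, so FOLLOW(P') ⊇ FOLLOW(P) = {$, y}; in S->P' P' (occurrence 1), P' is followed by P' with FIRST {ε, a, x, y}; in S->P' P' (occurrence 1), the suffix after P' is nullable, so FOLLOW(P') ⊇ FOLLOW(S) = {y}; in S->P' P' (occurrence 2), the suffix after P' is empty, so FOLLOW(P') ⊇ FOLLOW(S) = {y}. Thus FOLLOW(P') = {$, a, x, y}.
FOLLOW(Q): in P'->Q, the suffix after Q is empty, so FOLLOW(Q) ⊇ FOLLOW(P') = {$, a, x, y}. Thus FOLLOW(Q) = {$, a, x, y}.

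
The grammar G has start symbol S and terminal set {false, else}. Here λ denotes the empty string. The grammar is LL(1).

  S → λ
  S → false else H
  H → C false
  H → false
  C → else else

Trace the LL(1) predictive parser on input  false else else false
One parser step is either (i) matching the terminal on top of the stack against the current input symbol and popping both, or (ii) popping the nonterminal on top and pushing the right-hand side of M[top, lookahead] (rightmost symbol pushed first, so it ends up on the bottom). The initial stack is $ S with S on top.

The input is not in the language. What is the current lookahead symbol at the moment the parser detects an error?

false

step 1: stack=$ S  input=false else else false $  — expand S → false else H
step 2: stack=$ H else false  input=false else else false $  — match false
step 3: stack=$ H else  input=else else false $  — match else
step 4: stack=$ H  input=else false $  — expand H → C false
step 5: stack=$ false C  input=else false $  — expand C → else else
step 6: stack=$ false else else  input=else false $  — match else
step 7: stack=$ false else  input=false $  — error: top is terminal else but lookahead is false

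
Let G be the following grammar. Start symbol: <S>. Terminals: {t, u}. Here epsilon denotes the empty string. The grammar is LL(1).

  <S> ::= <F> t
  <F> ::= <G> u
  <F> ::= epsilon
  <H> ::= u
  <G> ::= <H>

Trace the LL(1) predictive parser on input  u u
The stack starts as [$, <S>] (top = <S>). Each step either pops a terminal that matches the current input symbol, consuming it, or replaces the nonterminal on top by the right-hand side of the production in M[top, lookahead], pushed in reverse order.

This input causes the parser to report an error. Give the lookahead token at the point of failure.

$

     Stack      Input  Action
  1  $ <S>      u u $  expand <S> ::= <F> t
  2  $ t <F>    u u $  expand <F> ::= <G> u
  3  $ t u <G>  u u $  expand <G> ::= <H>
  4  $ t u <H>  u u $  expand <H> ::= u
  5  $ t u u    u u $  match u
  6  $ t u      u $    match u
  7  $ t        $      error: top is terminal t but lookahead is $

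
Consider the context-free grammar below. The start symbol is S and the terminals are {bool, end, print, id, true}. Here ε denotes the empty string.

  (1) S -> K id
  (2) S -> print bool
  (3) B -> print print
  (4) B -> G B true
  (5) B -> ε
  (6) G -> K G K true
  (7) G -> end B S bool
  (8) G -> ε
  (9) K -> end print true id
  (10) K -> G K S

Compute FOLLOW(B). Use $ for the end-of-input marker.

{end, print, true}

FIRST(S): from S->K id we get {end}; from S->print bool we get {print}. So FIRST(S) = {end, print}.
FIRST(B): from B->print print we get {print}; from B->G B true we get {end, print, true}; from B->ε we get {ε}. So FIRST(B) = {ε, end, print, true}.
FIRST(G): from G->K G K true we get {end}; from G->end B S bool we get {end}; from G->ε we get {ε}. So FIRST(G) = {ε, end}.
FIRST(K): from K->end print true id we get {end}; from K->G K S we get {end}. So FIRST(K) = {end}.
FOLLOW(S) includes $ since S is the start symbol.
FOLLOW(B): in B->G B true, B is followed by true with FIRST {true}; in G->end B S bool, B is followed by S bool with FIRST {end, print}. Thus FOLLOW(B) = {end, print, true}.
FOLLOW(G): in B->G B true, G is followed by B true with FIRST {end, print, true}; in G->K G K true, G is followed by K true with FIRST {end}; in K->G K S, G is followed by K S with FIRST {end}. Thus FOLLOW(G) = {end, print, true}.
FOLLOW(K): in S->K id, K is followed by id with FIRST {id}; in G->K G K true (occurrence 1), K is followed by G K true with FIRST {end}; in G->K G K true (occurrence 2), K is followed by true with FIRST {true}; in K->G K S, K is followed by S with FIRST {end, print}. Thus FOLLOW(K) = {end, id, print, true}.
FOLLOW(S): in G->end B S bool, S is followed by bool with FIRST {bool}; in K->G K S, the suffix after S is empty, so FOLLOW(S) ⊇ FOLLOW(K) = {end, id, print, true}. Thus FOLLOW(S) = {$, bool, end, id, print, true}.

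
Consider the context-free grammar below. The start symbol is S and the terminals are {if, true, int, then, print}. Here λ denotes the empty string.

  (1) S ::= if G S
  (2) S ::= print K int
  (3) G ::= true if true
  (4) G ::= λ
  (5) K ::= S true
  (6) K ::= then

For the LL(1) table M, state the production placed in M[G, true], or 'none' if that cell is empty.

G ::= true if true

FIRST(S) = {if, print}
FIRST(G) = {λ, true}
FIRST(K) = {if, print, then}  (via S true)
FOLLOW(S) includes $ since S is the start symbol.
FOLLOW(G): in S::=if G S, G is followed by S with FIRST {if, print}. Thus FOLLOW(G) = {if, print}.
For G ::= true if true: FIRST(true if true) = {true}, so it goes in M[G, t] for t ∈ {true}.
For G ::= λ: FIRST(λ) = {λ}, so it goes in M[G, t] for t ∈ {}; since λ ∈ FIRST, also for every t ∈ FOLLOW(G) = {if, print}.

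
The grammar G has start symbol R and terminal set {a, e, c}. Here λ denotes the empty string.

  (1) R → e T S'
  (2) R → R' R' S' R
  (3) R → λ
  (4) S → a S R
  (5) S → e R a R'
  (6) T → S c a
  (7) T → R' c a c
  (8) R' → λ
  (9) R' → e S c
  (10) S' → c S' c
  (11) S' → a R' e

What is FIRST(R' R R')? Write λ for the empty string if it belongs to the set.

FIRST(S): from S→a S R we get {a}; from S→e R a R' we get {e}. So FIRST(S) = {a, e}.
FIRST(R'): from R'→λ we get {λ}; from R'→e S c we get {e}. So FIRST(R') = {λ, e}.
FIRST(S'): from S'→c S' c we get {c}; from S'→a R' e we get {a}. So FIRST(S') = {a, c}.
FIRST(R): from R→e T S' we get {e}; from R→R' R' S' R we get {a, c, e}; from R→λ we get {λ}. So FIRST(R) = {λ, a, c, e}.
FIRST(T): from T→S c a we get {a, e}; from T→R' c a c we get {c, e}. So FIRST(T) = {a, c, e}.
FIRST(R' R R'): take FIRST of each symbol in turn, carrying on past any symbol whose FIRST contains λ; result {λ, a, c, e}.

{λ, a, c, e}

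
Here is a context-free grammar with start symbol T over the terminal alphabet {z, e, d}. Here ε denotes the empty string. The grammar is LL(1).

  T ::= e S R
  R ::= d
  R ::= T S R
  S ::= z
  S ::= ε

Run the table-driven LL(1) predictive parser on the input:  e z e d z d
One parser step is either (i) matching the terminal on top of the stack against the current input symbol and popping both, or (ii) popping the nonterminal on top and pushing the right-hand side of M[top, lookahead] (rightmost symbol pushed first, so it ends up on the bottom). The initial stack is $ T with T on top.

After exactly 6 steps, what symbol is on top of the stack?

     Stack    Input          Action
  1  $ T      e z e d z d $  expand T ::= e S R
  2  $ R S e  e z e d z d $  match e
  3  $ R S    z e d z d $    expand S ::= z
  4  $ R z    z e d z d $    match z
  5  $ R      e d z d $      expand R ::= T S R
  6  $ R S T  e d z d $      expand T ::= e S R
Stack after step 6: $ R S R S e (top = e).

e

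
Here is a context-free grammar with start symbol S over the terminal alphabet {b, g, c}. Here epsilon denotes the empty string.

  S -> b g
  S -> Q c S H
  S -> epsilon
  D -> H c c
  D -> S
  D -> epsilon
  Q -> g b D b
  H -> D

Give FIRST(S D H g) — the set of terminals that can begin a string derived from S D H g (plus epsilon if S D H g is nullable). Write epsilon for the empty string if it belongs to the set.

FIRST(Q) = {g}
FIRST(S) = {epsilon, b, g}  (via Q c S H)
FIRST(D) = {epsilon, b, c, g}  (via H c c, S)
FIRST(H) = {epsilon, b, c, g}  (via D)
FIRST(S D H g): take FIRST of each symbol in turn, carrying on past any symbol whose FIRST contains epsilon; result {b, c, g}.

{b, c, g}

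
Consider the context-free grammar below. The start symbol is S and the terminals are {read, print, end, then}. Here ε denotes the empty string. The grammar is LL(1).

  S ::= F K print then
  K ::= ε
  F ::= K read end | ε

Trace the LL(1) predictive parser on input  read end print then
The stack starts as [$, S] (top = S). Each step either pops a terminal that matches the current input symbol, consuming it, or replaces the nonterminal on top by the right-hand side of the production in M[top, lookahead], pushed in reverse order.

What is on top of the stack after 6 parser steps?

     Stack                      Input                  Action
  1  $ S                        read end print then $  expand S ::= F K print then
  2  $ then print K F           read end print then $  expand F ::= K read end
  3  $ then print K end read K  read end print then $  expand K ::= ε
  4  $ then print K end read    read end print then $  match read
  5  $ then print K end         end print then $       match end
  6  $ then print K             print then $           expand K ::= ε
Stack after step 6: $ then print (top = print).

print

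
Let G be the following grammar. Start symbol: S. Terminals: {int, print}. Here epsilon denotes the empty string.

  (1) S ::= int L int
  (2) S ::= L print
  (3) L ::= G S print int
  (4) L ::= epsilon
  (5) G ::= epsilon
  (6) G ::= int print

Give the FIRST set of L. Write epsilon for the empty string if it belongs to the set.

FIRST(G) = {epsilon, int}
FIRST(S) = {int, print}  (via L print)
FIRST(L) = {epsilon, int, print}  (via G S print int)

{epsilon, int, print}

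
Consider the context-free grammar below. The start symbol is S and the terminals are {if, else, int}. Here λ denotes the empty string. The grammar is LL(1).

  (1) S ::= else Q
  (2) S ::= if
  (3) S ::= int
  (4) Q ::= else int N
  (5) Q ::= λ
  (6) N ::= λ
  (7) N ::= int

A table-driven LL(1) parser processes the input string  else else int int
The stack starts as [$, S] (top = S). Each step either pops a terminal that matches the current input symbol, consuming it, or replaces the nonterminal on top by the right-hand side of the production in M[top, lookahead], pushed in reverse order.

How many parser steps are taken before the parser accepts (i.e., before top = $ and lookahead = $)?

7

step 1: stack=$ S  input=else else int int $  — expand S ::= else Q
step 2: stack=$ Q else  input=else else int int $  — match else
step 3: stack=$ Q  input=else int int $  — expand Q ::= else int N
step 4: stack=$ N int else  input=else int int $  — match else
step 5: stack=$ N int  input=int int $  — match int
step 6: stack=$ N  input=int $  — expand N ::= int
step 7: stack=$ int  input=int $  — match int
Accept reached after 7 steps.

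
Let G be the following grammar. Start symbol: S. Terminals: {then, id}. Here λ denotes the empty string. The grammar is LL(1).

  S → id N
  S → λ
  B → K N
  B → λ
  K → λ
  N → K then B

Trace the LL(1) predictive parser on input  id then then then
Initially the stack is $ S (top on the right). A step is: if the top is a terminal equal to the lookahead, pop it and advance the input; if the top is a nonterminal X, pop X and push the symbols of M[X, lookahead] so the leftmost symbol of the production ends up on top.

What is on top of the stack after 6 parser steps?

K

     Stack       Input                Action
  1  $ S         id then then then $  expand S → id N
  2  $ N id      id then then then $  match id
  3  $ N         then then then $     expand N → K then B
  4  $ B then K  then then then $     expand K → λ
  5  $ B then    then then then $     match then
  6  $ B         then then $          expand B → K N
Stack after step 6: $ N K (top = K).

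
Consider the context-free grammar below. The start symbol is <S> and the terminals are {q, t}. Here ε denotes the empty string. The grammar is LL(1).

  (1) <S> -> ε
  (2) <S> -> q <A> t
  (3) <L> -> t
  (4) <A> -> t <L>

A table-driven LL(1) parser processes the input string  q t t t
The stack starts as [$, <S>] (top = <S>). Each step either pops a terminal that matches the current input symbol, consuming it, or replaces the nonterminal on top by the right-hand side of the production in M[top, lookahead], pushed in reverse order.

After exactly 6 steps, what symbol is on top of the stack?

t

     Stack      Input      Action
  1  $ <S>      q t t t $  expand <S> -> q <A> t
  2  $ t <A> q  q t t t $  match q
  3  $ t <A>    t t t $    expand <A> -> t <L>
  4  $ t <L> t  t t t $    match t
  5  $ t <L>    t t $      expand <L> -> t
  6  $ t t      t t $      match t
Stack after step 6: $ t (top = t).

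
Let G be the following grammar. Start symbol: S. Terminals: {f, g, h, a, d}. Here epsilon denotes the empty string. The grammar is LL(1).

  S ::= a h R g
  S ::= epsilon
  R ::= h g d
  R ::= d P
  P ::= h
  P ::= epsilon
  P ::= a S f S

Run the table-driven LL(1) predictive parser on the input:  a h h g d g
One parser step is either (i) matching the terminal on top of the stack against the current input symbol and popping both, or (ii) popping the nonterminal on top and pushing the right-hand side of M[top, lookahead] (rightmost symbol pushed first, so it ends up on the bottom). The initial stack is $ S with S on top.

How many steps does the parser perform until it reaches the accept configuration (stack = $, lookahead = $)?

8

step 1: stack=$ S  input=a h h g d g $  — expand S ::= a h R g
step 2: stack=$ g R h a  input=a h h g d g $  — match a
step 3: stack=$ g R h  input=h h g d g $  — match h
step 4: stack=$ g R  input=h g d g $  — expand R ::= h g d
step 5: stack=$ g d g h  input=h g d g $  — match h
step 6: stack=$ g d g  input=g d g $  — match g
step 7: stack=$ g d  input=d g $  — match d
step 8: stack=$ g  input=g $  — match g
Accept reached after 8 steps.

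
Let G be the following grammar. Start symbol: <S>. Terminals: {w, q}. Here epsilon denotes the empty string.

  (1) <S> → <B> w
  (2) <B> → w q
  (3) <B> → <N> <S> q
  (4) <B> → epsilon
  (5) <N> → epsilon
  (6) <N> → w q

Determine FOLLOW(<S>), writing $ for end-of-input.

FIRST(<N>): from <N>→epsilon we get {epsilon}; from <N>→w q we get {w}. So FIRST(<N>) = {epsilon, w}.
FIRST(<S>): from <S>→<B> w we get {w}. So FIRST(<S>) = {w}.
FIRST(<B>): from <B>→w q we get {w}; from <B>→<N> <S> q we get {w}; from <B>→epsilon we get {epsilon}. So FIRST(<B>) = {epsilon, w}.
FOLLOW(<S>) includes $ since <S> is the start symbol.
FOLLOW(<S>): in <B>→<N> <S> q, <S> is followed by q with FIRST {q}. Thus FOLLOW(<S>) = {$, q}.
FOLLOW(<B>): in <S>→<B> w, <B> is followed by w with FIRST {w}. Thus FOLLOW(<B>) = {w}.
FOLLOW(<N>): in <B>→<N> <S> q, <N> is followed by <S> q with FIRST {w}. Thus FOLLOW(<N>) = {w}.

{$, q}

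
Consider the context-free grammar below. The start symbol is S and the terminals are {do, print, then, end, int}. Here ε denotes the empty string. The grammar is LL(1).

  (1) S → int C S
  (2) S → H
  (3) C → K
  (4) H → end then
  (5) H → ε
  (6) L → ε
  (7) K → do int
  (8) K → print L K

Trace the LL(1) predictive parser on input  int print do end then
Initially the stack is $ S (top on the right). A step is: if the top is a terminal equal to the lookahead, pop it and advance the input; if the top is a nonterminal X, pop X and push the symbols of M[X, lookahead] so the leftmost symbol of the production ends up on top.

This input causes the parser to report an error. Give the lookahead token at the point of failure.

end

     Stack          Input                    Action
  1  $ S            int print do end then $  expand S → int C S
  2  $ S C int      int print do end then $  match int
  3  $ S C          print do end then $      expand C → K
  4  $ S K          print do end then $      expand K → print L K
  5  $ S K L print  print do end then $      match print
  6  $ S K L        do end then $            expand L → ε
  7  $ S K          do end then $            expand K → do int
  8  $ S int do     do end then $            match do
  9  $ S int        end then $               error: top is terminal int but lookahead is end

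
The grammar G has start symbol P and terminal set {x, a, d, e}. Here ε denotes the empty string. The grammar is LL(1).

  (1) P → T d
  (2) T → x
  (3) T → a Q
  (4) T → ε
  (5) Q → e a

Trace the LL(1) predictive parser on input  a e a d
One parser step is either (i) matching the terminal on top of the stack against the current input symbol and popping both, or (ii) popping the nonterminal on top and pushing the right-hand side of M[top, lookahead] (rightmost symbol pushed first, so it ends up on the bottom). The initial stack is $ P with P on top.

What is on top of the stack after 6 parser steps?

d

     Stack    Input      Action
  1  $ P      a e a d $  expand P → T d
  2  $ d T    a e a d $  expand T → a Q
  3  $ d Q a  a e a d $  match a
  4  $ d Q    e a d $    expand Q → e a
  5  $ d a e  e a d $    match e
  6  $ d a    a d $      match a
Stack after step 6: $ d (top = d).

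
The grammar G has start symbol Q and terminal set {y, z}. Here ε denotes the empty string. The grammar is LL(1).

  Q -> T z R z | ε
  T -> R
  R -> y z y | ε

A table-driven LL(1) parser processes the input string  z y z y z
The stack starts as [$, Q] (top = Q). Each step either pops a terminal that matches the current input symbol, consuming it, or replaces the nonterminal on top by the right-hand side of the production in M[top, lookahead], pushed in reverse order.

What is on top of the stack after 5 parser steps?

y

step 1: stack=$ Q  input=z y z y z $  — expand Q -> T z R z
step 2: stack=$ z R z T  input=z y z y z $  — expand T -> R
step 3: stack=$ z R z R  input=z y z y z $  — expand R -> ε
step 4: stack=$ z R z  input=z y z y z $  — match z
step 5: stack=$ z R  input=y z y z $  — expand R -> y z y
Stack after step 5: $ z y z y (top = y).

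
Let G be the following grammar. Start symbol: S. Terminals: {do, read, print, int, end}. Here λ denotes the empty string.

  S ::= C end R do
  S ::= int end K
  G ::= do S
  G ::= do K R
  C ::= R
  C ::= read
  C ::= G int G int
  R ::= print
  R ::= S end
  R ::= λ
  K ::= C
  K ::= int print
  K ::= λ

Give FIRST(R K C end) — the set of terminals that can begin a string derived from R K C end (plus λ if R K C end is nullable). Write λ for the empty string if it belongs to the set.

{do, end, int, print, read}

FIRST(G): from G::=do S we get {do}; from G::=do K R we get {do}. So FIRST(G) = {do}.
FIRST(S): from S::=C end R do we get {do, end, int, print, read}; from S::=int end K we get {int}. So FIRST(S) = {do, end, int, print, read}.
FIRST(R): from R::=print we get {print}; from R::=S end we get {do, end, int, print, read}; from R::=λ we get {λ}. So FIRST(R) = {λ, do, end, int, print, read}.
FIRST(C): from C::=R we get {λ, do, end, int, print, read}; from C::=read we get {read}; from C::=G int G int we get {do}. So FIRST(C) = {λ, do, end, int, print, read}.
FIRST(K): from K::=C we get {λ, do, end, int, print, read}; from K::=int print we get {int}; from K::=λ we get {λ}. So FIRST(K) = {λ, do, end, int, print, read}.
FIRST(R K C end): take FIRST of each symbol in turn, carrying on past any symbol whose FIRST contains λ; result {do, end, int, print, read}.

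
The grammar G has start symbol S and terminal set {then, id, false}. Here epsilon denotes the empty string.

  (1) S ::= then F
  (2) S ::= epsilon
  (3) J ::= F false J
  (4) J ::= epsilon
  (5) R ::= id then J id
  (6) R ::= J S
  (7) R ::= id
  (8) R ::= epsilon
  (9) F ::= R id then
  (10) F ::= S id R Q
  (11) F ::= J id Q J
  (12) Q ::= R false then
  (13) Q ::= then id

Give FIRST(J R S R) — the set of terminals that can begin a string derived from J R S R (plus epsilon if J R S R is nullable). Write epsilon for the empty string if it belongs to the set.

{epsilon, id, then}

FIRST(S): from S::=then F we get {then}; from S::=epsilon we get {epsilon}. So FIRST(S) = {epsilon, then}.
FIRST(J): from J::=F false J we get {id, then}; from J::=epsilon we get {epsilon}. So FIRST(J) = {epsilon, id, then}.
FIRST(R): from R::=id then J id we get {id}; from R::=J S we get {epsilon, id, then}; from R::=id we get {id}; from R::=epsilon we get {epsilon}. So FIRST(R) = {epsilon, id, then}.
FIRST(F): from F::=R id then we get {id, then}; from F::=S id R Q we get {id, then}; from F::=J id Q J we get {id, then}. So FIRST(F) = {id, then}.
FIRST(Q): from Q::=R false then we get {false, id, then}; from Q::=then id we get {then}. So FIRST(Q) = {false, id, then}.
FIRST(J R S R): take FIRST of each symbol in turn, carrying on past any symbol whose FIRST contains epsilon; result {epsilon, id, then}.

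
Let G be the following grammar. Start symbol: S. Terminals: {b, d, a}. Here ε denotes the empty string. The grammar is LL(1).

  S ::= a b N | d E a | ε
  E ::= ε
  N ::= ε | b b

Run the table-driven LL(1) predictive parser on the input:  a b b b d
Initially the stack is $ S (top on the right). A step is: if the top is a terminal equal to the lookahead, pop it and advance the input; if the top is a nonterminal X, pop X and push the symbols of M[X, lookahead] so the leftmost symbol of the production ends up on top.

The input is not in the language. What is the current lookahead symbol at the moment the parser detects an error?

d

     Stack    Input        Action
  1  $ S      a b b b d $  expand S ::= a b N
  2  $ N b a  a b b b d $  match a
  3  $ N b    b b b d $    match b
  4  $ N      b b d $      expand N ::= b b
  5  $ b b    b b d $      match b
  6  $ b      b d $        match b
  7  $        d $          error: stack empty but input remains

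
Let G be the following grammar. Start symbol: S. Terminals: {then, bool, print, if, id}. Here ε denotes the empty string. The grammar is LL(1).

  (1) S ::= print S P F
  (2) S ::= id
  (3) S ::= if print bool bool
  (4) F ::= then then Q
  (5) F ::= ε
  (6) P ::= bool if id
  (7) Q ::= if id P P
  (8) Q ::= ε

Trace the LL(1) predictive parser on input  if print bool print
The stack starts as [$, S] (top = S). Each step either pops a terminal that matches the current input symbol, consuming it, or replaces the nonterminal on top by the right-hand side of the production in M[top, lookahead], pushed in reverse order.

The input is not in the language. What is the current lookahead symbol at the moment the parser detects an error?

print

     Stack                 Input                  Action
  1  $ S                   if print bool print $  expand S ::= if print bool bool
  2  $ bool bool print if  if print bool print $  match if
  3  $ bool bool print     print bool print $     match print
  4  $ bool bool           bool print $           match bool
  5  $ bool                print $                error: top is terminal bool but lookahead is print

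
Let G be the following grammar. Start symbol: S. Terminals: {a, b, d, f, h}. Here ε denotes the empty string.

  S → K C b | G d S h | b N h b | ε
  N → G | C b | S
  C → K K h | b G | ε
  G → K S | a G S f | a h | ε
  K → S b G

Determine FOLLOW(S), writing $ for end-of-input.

{$, a, b, d, f, h}

FIRST(S): from S→K C b we get {a, b, d}; from S→G d S h we get {a, b, d}; from S→b N h b we get {b}; from S→ε we get {ε}. So FIRST(S) = {ε, a, b, d}.
FIRST(K): from K→S b G we get {a, b, d}. So FIRST(K) = {a, b, d}.
FIRST(C): from C→K K h we get {a, b, d}; from C→b G we get {b}; from C→ε we get {ε}. So FIRST(C) = {ε, a, b, d}.
FIRST(G): from G→K S we get {a, b, d}; from G→a G S f we get {a}; from G→a h we get {a}; from G→ε we get {ε}. So FIRST(G) = {ε, a, b, d}.
FIRST(N): from N→G we get {ε, a, b, d}; from N→C b we get {a, b, d}; from N→S we get {ε, a, b, d}. So FIRST(N) = {ε, a, b, d}.
FOLLOW(S) includes $ since S is the start symbol.
FOLLOW(N): in S→b N h b, N is followed by h b with FIRST {h}. Thus FOLLOW(N) = {h}.
FOLLOW(C): in S→K C b, C is followed by b with FIRST {b}; in N→C b, C is followed by b with FIRST {b}. Thus FOLLOW(C) = {b}.
FOLLOW(S): in S→G d S h, S is followed by h with FIRST {h}; in N→S, the suffix after S is empty, so FOLLOW(S) ⊇ FOLLOW(N) = {h}; in G→K S, the suffix after S is empty, so FOLLOW(S) ⊇ FOLLOW(G) = {a, b, d, f, h}; in G→a G S f, S is followed by f with FIRST {f}; in K→S b G, S is followed by b G with FIRST {b}. Thus FOLLOW(S) = {$, a, b, d, f, h}.
FOLLOW(G): in S→G d S h, G is followed by d S h with FIRST {d}; in N→G, the suffix after G is empty, so FOLLOW(G) ⊇ FOLLOW(N) = {h}; in C→b G, the suffix after G is empty, so FOLLOW(G) ⊇ FOLLOW(C) = {b}; in G→a G S f, G is followed by S f with FIRST {a, b, d, f}; in K→S b G, the suffix after G is empty, so FOLLOW(G) ⊇ FOLLOW(K) = {a, b, d, f, h}. Thus FOLLOW(G) = {a, b, d, f, h}.
FOLLOW(K): in S→K C b, K is followed by C b with FIRST {a, b, d}; in C→K K h (occurrence 1), K is followed by K h with FIRST {a, b, d}; in C→K K h (occurrence 2), K is followed by h with FIRST {h}; in G→K S, K is followed by S with FIRST {ε, a, b, d}; in G→K S, the suffix after K is nullable, so FOLLOW(K) ⊇ FOLLOW(G) = {a, b, d, f, h}. Thus FOLLOW(K) = {a, b, d, f, h}.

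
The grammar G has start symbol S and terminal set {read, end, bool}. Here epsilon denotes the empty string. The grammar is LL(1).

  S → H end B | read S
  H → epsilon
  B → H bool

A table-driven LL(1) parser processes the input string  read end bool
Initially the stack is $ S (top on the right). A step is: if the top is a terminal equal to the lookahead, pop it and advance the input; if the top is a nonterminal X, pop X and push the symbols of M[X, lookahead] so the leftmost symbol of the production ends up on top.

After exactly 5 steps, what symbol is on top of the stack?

     Stack      Input            Action
  1  $ S        read end bool $  expand S → read S
  2  $ S read   read end bool $  match read
  3  $ S        end bool $       expand S → H end B
  4  $ B end H  end bool $       expand H → epsilon
  5  $ B end    end bool $       match end
Stack after step 5: $ B (top = B).

B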